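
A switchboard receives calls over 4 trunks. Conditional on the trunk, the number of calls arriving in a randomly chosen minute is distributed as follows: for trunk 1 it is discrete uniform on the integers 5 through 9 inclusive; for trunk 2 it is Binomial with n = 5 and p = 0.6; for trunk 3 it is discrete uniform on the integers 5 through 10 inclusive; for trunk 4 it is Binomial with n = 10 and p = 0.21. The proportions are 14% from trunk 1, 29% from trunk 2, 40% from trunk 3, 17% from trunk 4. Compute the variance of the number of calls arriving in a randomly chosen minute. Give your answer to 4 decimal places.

7.6835

Per component, 1: μ=7, E[X²]=51; 2: μ=3, E[X²]=10.2; 3: μ=7.5, E[X²]=59.1667; 4: μ=2.1, E[X²]=6.069.
E[X] = 0.14·7 + 0.29·3 + 0.4·7.5 + 0.17·2.1 = 5.207.
E[X²] = 0.14·51 + 0.29·10.2 + 0.4·59.1667 + 0.17·6.069 = 34.7964.
Var(X) = E[X²] − (E[X])² = 34.7964 − 27.1128 = 7.68355.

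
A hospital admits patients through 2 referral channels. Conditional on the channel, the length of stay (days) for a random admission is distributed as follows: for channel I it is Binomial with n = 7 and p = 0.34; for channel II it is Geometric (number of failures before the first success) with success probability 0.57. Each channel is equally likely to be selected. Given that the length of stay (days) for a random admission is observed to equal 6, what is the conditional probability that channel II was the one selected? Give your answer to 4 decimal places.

0.3355

Likelihoods P(X=6 | ·): I: 0.007137; II: 0.00360318.
Posterior ∝ prior × likelihood. Numerator for II: 0.5·0.00360318 = 0.00180159.
Normalizing constant: 0.5·0.007137 + 0.5·0.00360318 = 0.00537009.
P(II | observation) = 0.00180159 / 0.00537009 = 0.335486.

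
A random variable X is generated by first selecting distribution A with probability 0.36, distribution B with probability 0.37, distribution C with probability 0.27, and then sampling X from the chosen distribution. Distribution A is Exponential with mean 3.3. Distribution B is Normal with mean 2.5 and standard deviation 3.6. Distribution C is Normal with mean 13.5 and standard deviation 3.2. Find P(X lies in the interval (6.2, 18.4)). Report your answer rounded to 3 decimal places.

0.360

Conditional on each component, P(6.2 < X < 18.4): A: 0.148987; B: 0.152022; C: 0.925879.
By total probability, P(6.2 < X < 18.4) = 0.36·0.148987 + 0.37·0.152022 + 0.27·0.925879 = 0.359871.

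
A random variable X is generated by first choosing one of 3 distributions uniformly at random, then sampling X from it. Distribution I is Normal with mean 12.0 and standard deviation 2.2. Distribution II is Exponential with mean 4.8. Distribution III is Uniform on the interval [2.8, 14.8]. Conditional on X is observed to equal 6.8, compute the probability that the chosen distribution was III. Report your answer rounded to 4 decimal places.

0.5749

Likelihoods f(6.8 | ·): I: 0.0111003; II: 0.0505252; III: 0.0833333.
Posterior ∝ prior × likelihood. Numerator for III: 0.333333·0.0833333 = 0.0277778.
Normalizing constant: 0.333333·0.0111003 + 0.333333·0.0505252 + 0.333333·0.0833333 = 0.0483196.
P(III | observation) = 0.0277778 / 0.0483196 = 0.574876.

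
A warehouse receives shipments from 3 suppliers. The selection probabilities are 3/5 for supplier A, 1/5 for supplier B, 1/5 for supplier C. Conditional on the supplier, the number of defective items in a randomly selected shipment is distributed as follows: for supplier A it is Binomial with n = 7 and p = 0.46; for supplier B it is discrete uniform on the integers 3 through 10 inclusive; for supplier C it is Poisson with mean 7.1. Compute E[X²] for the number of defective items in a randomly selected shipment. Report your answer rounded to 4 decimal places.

For each component E[X²] = Var + (mean)², giving A: 12.1072; B: 47.5; C: 57.51.
Overall E[X²] = 0.6·12.1072 + 0.2·47.5 + 0.2·57.51 = 28.2663.

28.2663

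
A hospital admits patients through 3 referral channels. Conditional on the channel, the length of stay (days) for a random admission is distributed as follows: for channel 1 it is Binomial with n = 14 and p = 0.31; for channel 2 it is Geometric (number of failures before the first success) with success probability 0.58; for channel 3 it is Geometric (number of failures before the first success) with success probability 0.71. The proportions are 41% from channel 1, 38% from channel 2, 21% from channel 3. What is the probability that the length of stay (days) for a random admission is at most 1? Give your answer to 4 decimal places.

Conditional on each channel, P(X ≤ 1): 1: 0.0404209; 2: 0.8236; 3: 0.9159.
By total probability, P(X ≤ 1) = 0.41·0.0404209 + 0.38·0.8236 + 0.21·0.9159 = 0.52188.

0.5219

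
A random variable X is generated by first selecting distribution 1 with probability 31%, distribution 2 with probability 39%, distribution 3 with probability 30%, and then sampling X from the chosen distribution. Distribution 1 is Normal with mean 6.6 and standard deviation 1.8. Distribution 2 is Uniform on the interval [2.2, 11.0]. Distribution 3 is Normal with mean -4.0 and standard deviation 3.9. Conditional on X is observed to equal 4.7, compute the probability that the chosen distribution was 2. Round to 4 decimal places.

Likelihoods f(4.7 | ·): 1: 0.126968; 2: 0.113636; 3: 0.00849667.
Posterior ∝ prior × likelihood. Numerator for 2: 0.39·0.113636 = 0.0443182.
Normalizing constant: 0.31·0.126968 + 0.39·0.113636 + 0.3·0.00849667 = 0.0862271.
P(2 | observation) = 0.0443182 / 0.0862271 = 0.51397.

0.5140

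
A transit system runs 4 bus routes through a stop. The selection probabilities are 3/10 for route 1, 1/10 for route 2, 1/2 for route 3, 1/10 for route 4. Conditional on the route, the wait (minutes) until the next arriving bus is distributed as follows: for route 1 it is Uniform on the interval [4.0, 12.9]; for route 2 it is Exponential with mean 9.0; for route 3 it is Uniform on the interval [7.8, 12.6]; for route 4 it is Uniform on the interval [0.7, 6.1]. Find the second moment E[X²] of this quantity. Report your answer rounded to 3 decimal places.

For each component E[X²] = Var + (mean)², giving 1: 78.0033; 2: 162; 3: 105.96; 4: 13.99.
Overall E[X²] = 0.3·78.0033 + 0.1·162 + 0.5·105.96 + 0.1·13.99 = 93.98.

93.980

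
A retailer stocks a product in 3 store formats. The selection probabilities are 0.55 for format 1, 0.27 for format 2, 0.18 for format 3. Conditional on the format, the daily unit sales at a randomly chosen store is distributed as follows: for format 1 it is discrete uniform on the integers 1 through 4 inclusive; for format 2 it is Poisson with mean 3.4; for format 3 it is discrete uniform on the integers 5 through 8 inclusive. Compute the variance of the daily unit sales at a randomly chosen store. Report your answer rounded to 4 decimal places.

4.0018

Per component, 1: μ=2.5, E[X²]=7.5; 2: μ=3.4, E[X²]=14.96; 3: μ=6.5, E[X²]=43.5.
E[X] = 0.55·2.5 + 0.27·3.4 + 0.18·6.5 = 3.463.
E[X²] = 0.55·7.5 + 0.27·14.96 + 0.18·43.5 = 15.9942.
Var(X) = E[X²] − (E[X])² = 15.9942 − 11.9924 = 4.00183.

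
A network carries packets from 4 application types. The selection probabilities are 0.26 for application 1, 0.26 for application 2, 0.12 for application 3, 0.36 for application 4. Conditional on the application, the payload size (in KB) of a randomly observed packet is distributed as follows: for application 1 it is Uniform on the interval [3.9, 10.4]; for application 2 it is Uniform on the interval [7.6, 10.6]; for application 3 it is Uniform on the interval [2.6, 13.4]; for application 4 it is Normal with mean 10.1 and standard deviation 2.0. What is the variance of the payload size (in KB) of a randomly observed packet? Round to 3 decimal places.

5.133

Per component, 1: μ=7.15, E[X²]=54.6433; 2: μ=9.1, E[X²]=83.56; 3: μ=8, E[X²]=73.72; 4: μ=10.1, E[X²]=106.01.
E[X] = 0.26·7.15 + 0.26·9.1 + 0.12·8 + 0.36·10.1 = 8.821.
E[X²] = 0.26·54.6433 + 0.26·83.56 + 0.12·73.72 + 0.36·106.01 = 82.9429.
Var(X) = E[X²] − (E[X])² = 82.9429 − 77.81 = 5.13283.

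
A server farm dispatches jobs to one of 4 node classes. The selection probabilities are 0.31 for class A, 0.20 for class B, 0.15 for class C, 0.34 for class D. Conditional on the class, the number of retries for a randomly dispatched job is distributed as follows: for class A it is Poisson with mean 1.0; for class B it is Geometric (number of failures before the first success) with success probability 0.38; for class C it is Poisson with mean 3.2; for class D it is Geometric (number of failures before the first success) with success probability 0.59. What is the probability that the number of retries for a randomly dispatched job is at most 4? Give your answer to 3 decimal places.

0.944

Conditional on each class, P(X ≤ 4): A: 0.99634; B: 0.908387; C: 0.780613; D: 0.988414.
By total probability, P(X ≤ 4) = 0.31·0.99634 + 0.2·0.908387 + 0.15·0.780613 + 0.34·0.988414 = 0.943696.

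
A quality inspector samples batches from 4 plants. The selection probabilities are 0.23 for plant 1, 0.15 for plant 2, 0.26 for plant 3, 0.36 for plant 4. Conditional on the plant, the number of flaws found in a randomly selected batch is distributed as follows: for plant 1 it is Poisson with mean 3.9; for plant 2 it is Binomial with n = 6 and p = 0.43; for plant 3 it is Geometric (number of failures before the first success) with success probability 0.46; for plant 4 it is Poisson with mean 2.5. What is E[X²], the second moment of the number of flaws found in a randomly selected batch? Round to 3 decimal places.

9.786

For each component E[X²] = Var + (mean)², giving 1: 19.11; 2: 8.127; 3: 3.93006; 4: 8.75.
Overall E[X²] = 0.23·19.11 + 0.15·8.127 + 0.26·3.93006 + 0.36·8.75 = 9.78616.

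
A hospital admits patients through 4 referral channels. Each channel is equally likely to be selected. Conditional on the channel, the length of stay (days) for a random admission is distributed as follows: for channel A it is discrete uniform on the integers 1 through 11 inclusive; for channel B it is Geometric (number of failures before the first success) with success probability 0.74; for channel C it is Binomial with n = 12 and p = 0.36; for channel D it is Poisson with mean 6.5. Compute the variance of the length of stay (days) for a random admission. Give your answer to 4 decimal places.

10.7654

Per component, A: μ=6, E[X²]=46; B: μ=0.351351, E[X²]=0.598247; C: μ=4.32, E[X²]=21.4272; D: μ=6.5, E[X²]=48.75.
E[X] = 0.25·6 + 0.25·0.351351 + 0.25·4.32 + 0.25·6.5 = 4.29284.
E[X²] = 0.25·46 + 0.25·0.598247 + 0.25·21.4272 + 0.25·48.75 = 29.1939.
Var(X) = E[X²] − (E[X])² = 29.1939 − 18.4285 = 10.7654.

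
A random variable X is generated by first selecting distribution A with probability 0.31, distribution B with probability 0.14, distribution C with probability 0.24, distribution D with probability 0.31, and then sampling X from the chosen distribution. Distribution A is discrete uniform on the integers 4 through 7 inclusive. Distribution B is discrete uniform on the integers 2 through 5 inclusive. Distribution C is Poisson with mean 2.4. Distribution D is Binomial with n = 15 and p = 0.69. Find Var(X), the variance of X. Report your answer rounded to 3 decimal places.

Per component, A: μ=5.5, E[X²]=31.5; B: μ=3.5, E[X²]=13.5; C: μ=2.4, E[X²]=8.16; D: μ=10.35, E[X²]=110.331.
E[X] = 0.31·5.5 + 0.14·3.5 + 0.24·2.4 + 0.31·10.35 = 5.9795.
E[X²] = 0.31·31.5 + 0.14·13.5 + 0.24·8.16 + 0.31·110.331 = 47.816.
Var(X) = E[X²] − (E[X])² = 47.816 − 35.7544 = 12.0616.

12.062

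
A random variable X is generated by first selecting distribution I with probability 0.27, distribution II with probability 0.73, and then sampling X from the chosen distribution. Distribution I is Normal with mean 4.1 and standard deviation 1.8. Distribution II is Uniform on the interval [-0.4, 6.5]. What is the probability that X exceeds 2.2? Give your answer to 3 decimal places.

Conditional on each component, P(X > 2.2): I: 0.854414; II: 0.623188.
By total probability, P(X > 2.2) = 0.27·0.854414 + 0.73·0.623188 = 0.685619.

0.686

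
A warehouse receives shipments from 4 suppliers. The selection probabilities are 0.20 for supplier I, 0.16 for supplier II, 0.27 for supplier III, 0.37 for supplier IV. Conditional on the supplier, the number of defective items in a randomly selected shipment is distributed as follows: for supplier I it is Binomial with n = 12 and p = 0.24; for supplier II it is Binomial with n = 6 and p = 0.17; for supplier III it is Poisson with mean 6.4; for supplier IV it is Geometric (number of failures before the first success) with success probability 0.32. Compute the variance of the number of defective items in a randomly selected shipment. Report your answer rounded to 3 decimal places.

8.729

Per component, I: μ=2.88, E[X²]=10.4832; II: μ=1.02, E[X²]=1.887; III: μ=6.4, E[X²]=47.36; IV: μ=2.125, E[X²]=11.1562.
E[X] = 0.2·2.88 + 0.16·1.02 + 0.27·6.4 + 0.37·2.125 = 3.25345.
E[X²] = 0.2·10.4832 + 0.16·1.887 + 0.27·47.36 + 0.37·11.1562 = 19.3136.
Var(X) = E[X²] − (E[X])² = 19.3136 − 10.5849 = 8.72864.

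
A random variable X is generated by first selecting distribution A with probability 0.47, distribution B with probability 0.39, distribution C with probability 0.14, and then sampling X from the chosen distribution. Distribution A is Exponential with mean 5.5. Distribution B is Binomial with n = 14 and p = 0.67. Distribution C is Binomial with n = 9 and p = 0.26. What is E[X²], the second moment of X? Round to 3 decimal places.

64.965

For each component E[X²] = Var + (mean)², giving A: 60.5; B: 91.0798; C: 7.2072.
Overall E[X²] = 0.47·60.5 + 0.39·91.0798 + 0.14·7.2072 = 64.9651.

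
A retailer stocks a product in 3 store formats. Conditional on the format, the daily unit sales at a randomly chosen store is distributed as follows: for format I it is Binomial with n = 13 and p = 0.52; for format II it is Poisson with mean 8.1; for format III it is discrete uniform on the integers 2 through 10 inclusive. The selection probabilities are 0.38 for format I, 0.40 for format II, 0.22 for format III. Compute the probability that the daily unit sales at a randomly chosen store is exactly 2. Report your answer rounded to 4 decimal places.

Conditional on each format, P(X = 2): I: 0.00657287; II: 0.0099576; III: 0.111111.
By total probability, P(X = 2) = 0.38·0.00657287 + 0.4·0.0099576 + 0.22·0.111111 = 0.0309252.

0.0309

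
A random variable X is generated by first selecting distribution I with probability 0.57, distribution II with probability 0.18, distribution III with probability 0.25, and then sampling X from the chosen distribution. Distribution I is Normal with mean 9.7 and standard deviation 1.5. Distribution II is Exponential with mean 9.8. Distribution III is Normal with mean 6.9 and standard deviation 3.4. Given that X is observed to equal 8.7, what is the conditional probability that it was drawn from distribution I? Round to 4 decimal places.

0.7860

Likelihoods f(8.7 | ·): I: 0.212965; II: 0.0419978; III: 0.101993.
Posterior ∝ prior × likelihood. Numerator for I: 0.57·0.212965 = 0.12139.
Normalizing constant: 0.57·0.212965 + 0.18·0.0419978 + 0.25·0.101993 = 0.154448.
P(I | observation) = 0.12139 / 0.154448 = 0.785962.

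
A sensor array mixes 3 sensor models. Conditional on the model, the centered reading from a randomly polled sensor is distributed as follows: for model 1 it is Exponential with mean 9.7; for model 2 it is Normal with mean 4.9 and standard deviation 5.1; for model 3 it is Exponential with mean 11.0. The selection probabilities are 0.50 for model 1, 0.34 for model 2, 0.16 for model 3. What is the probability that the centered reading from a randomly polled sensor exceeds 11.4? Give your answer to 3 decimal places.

0.246

Conditional on each model, P(X > 11.4): 1: 0.308739; 2: 0.101241; 3: 0.354742.
By total probability, P(X > 11.4) = 0.5·0.308739 + 0.34·0.101241 + 0.16·0.354742 = 0.245551.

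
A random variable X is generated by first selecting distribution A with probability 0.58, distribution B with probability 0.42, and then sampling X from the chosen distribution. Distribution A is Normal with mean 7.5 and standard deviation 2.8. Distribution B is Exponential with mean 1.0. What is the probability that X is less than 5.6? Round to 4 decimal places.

Conditional on each component, P(X < 5.6): A: 0.248705; B: 0.996302.
By total probability, P(X < 5.6) = 0.58·0.248705 + 0.42·0.996302 = 0.562696.

0.5627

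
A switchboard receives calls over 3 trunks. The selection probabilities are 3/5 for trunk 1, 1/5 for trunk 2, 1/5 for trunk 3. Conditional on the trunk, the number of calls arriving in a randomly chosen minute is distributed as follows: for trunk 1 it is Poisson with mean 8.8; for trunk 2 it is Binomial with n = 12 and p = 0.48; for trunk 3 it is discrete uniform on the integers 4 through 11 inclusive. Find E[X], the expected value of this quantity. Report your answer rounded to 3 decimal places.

Component means — 1: 8.8; 2: 5.76; 3: 7.5.
E[X] = 0.6·8.8 + 0.2·5.76 + 0.2·7.5 = 7.932.

7.932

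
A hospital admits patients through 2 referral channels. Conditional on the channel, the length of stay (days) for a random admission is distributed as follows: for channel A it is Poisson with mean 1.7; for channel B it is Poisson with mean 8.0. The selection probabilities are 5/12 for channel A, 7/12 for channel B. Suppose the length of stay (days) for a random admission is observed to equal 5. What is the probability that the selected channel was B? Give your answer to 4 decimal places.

Likelihoods P(X=5 | ·): A: 0.0216154; B: 0.0916037.
Posterior ∝ prior × likelihood. Numerator for B: 0.583333·0.0916037 = 0.0534355.
Normalizing constant: 0.416667·0.0216154 + 0.583333·0.0916037 = 0.0624419.
P(B | observation) = 0.0534355 / 0.0624419 = 0.855763.

0.8558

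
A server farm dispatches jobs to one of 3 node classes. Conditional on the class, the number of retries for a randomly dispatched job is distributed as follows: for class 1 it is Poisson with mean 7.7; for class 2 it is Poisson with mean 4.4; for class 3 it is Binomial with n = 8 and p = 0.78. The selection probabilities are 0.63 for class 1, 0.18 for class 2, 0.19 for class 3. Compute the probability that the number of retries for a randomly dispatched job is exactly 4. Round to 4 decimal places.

Conditional on each class, P(X = 4): 1: 0.0663261; 2: 0.191736; 3: 0.060697.
By total probability, P(X = 4) = 0.63·0.0663261 + 0.18·0.191736 + 0.19·0.060697 = 0.0878303.

0.0878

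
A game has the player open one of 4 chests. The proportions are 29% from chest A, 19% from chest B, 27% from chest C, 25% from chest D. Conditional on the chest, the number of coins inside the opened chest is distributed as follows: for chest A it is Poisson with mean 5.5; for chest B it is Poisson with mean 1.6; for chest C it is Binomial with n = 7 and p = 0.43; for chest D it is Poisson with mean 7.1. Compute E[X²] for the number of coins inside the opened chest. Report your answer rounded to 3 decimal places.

For each component E[X²] = Var + (mean)², giving A: 35.75; B: 4.16; C: 10.7758; D: 57.51.
Overall E[X²] = 0.29·35.75 + 0.19·4.16 + 0.27·10.7758 + 0.25·57.51 = 28.4449.

28.445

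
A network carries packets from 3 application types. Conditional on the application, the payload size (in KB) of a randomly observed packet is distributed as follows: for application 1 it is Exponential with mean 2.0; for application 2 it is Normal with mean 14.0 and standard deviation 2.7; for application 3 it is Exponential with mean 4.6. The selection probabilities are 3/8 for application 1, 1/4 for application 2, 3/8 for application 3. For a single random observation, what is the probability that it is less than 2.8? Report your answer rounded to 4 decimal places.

0.4535

Conditional on each application, P(X < 2.8): 1: 0.753403; 2: 1.67588e-05; 3: 0.45594.
By total probability, P(X < 2.8) = 0.375·0.753403 + 0.25·1.67588e-05 + 0.375·0.45594 = 0.453508.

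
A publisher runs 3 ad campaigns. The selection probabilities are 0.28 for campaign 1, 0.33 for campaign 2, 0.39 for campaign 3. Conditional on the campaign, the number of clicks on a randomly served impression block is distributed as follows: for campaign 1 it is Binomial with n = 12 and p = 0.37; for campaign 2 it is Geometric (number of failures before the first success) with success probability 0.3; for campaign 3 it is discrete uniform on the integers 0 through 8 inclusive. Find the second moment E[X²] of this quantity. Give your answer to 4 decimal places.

For each component E[X²] = Var + (mean)², giving 1: 22.5108; 2: 13.2222; 3: 22.6667.
Overall E[X²] = 0.28·22.5108 + 0.33·13.2222 + 0.39·22.6667 = 19.5064.

19.5064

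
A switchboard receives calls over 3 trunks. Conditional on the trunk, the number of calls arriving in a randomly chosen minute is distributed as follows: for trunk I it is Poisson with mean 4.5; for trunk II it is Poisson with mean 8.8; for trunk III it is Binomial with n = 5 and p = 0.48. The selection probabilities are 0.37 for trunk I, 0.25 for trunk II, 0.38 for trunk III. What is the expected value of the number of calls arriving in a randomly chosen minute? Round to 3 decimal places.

Component means — I: 4.5; II: 8.8; III: 2.4.
E[X] = 0.37·4.5 + 0.25·8.8 + 0.38·2.4 = 4.777.

4.777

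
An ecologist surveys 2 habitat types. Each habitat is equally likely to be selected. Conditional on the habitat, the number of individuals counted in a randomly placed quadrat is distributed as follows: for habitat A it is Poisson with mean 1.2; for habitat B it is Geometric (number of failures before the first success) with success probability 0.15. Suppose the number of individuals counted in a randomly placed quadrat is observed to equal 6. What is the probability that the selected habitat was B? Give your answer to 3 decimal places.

Likelihoods P(X=6 | ·): A: 0.00124911; B: 0.0565724.
Posterior ∝ prior × likelihood. Numerator for B: 0.5·0.0565724 = 0.0282862.
Normalizing constant: 0.5·0.00124911 + 0.5·0.0565724 = 0.0289108.
P(B | observation) = 0.0282862 / 0.0289108 = 0.978397.

0.978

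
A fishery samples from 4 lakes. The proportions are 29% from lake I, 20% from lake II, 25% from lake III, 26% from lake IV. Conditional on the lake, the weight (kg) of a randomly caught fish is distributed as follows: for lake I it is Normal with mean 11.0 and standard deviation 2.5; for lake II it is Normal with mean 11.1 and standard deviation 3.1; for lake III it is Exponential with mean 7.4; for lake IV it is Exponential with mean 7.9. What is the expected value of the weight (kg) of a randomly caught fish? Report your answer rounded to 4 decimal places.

9.3140

Component means — I: 11; II: 11.1; III: 7.4; IV: 7.9.
E[X] = 0.29·11 + 0.2·11.1 + 0.25·7.4 + 0.26·7.9 = 9.314.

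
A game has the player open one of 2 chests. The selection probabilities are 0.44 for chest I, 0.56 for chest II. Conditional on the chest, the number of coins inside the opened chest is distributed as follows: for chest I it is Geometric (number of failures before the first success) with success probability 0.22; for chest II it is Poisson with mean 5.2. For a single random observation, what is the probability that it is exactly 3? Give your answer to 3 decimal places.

Conditional on each chest, P(X = 3): I: 0.104401; II: 0.129279.
By total probability, P(X = 3) = 0.44·0.104401 + 0.56·0.129279 = 0.118333.

0.118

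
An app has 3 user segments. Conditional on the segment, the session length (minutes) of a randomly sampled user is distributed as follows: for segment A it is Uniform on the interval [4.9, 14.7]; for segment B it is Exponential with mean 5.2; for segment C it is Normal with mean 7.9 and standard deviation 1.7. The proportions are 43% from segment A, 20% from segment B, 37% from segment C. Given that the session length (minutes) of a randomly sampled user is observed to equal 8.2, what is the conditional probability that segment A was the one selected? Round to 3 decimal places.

0.320

Likelihoods f(8.2 | ·): A: 0.102041; B: 0.0397327; C: 0.231046.
Posterior ∝ prior × likelihood. Numerator for A: 0.43·0.102041 = 0.0438776.
Normalizing constant: 0.43·0.102041 + 0.2·0.0397327 + 0.37·0.231046 = 0.137311.
P(A | observation) = 0.0438776 / 0.137311 = 0.319548.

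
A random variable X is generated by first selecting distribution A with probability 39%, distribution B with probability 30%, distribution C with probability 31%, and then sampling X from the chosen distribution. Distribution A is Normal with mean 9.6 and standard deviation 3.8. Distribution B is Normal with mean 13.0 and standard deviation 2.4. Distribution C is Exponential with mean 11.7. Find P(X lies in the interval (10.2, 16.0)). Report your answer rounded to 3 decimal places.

Conditional on each component, P(10.2 < X < 16.0): A: 0.391199; B: 0.772678; C: 0.163463.
By total probability, P(10.2 < X < 16.0) = 0.39·0.391199 + 0.3·0.772678 + 0.31·0.163463 = 0.435045.

0.435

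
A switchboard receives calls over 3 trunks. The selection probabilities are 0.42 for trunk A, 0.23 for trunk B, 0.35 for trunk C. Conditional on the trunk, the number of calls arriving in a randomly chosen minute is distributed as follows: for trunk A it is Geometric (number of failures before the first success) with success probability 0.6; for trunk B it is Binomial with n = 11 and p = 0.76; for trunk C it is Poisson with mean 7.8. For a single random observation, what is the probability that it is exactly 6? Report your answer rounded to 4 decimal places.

Conditional on each trunk, P(X = 6): A: 0.0024576; B: 0.0708891; C: 0.128156.
By total probability, P(X = 6) = 0.42·0.0024576 + 0.23·0.0708891 + 0.35·0.128156 = 0.0621912.

0.0622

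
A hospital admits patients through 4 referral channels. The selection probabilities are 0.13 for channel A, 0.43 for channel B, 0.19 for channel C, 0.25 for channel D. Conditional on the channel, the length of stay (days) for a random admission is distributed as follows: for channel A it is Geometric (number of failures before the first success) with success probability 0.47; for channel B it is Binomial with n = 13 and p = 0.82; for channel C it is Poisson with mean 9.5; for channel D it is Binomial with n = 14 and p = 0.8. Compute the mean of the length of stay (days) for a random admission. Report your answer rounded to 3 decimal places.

9.335

Component means — A: 1.12766; B: 10.66; C: 9.5; D: 11.2.
E[X] = 0.13·1.12766 + 0.43·10.66 + 0.19·9.5 + 0.25·11.2 = 9.3354.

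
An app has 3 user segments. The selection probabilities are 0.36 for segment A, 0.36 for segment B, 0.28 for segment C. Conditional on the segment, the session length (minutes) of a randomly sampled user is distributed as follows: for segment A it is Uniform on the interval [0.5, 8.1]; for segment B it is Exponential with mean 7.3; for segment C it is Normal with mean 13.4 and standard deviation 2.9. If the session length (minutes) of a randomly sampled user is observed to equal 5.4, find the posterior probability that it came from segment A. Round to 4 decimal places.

0.6601

Likelihoods f(5.4 | ·): A: 0.131579; B: 0.065376; C: 0.00306213.
Posterior ∝ prior × likelihood. Numerator for A: 0.36·0.131579 = 0.0473684.
Normalizing constant: 0.36·0.131579 + 0.36·0.065376 + 0.28·0.00306213 = 0.0717612.
P(A | observation) = 0.0473684 / 0.0717612 = 0.660084.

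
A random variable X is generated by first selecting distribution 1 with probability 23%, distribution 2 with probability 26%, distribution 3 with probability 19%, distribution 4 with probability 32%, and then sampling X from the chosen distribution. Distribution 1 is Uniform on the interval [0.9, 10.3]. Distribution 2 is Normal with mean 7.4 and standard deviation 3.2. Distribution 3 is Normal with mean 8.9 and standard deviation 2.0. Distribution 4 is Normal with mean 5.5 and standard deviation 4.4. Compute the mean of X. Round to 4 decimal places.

6.6630

Component means — 1: 5.6; 2: 7.4; 3: 8.9; 4: 5.5.
E[X] = 0.23·5.6 + 0.26·7.4 + 0.19·8.9 + 0.32·5.5 = 6.663.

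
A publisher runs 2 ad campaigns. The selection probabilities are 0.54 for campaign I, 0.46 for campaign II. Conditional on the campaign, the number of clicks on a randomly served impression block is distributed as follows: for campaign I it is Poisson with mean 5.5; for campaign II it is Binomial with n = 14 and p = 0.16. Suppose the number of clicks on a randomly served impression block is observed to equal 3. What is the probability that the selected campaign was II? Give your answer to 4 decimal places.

0.6222

Likelihoods P(X=3 | ·): I: 0.113323; II: 0.219045.
Posterior ∝ prior × likelihood. Numerator for II: 0.46·0.219045 = 0.100761.
Normalizing constant: 0.54·0.113323 + 0.46·0.219045 = 0.161955.
P(II | observation) = 0.100761 / 0.161955 = 0.622153.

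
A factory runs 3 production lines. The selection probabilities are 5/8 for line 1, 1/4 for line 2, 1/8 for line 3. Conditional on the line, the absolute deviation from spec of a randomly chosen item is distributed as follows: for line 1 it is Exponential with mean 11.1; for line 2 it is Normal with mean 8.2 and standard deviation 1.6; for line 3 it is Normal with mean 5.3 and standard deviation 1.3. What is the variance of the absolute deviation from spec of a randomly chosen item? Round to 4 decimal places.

Per component, 1: μ=11.1, E[X²]=246.42; 2: μ=8.2, E[X²]=69.8; 3: μ=5.3, E[X²]=29.78.
E[X] = 0.625·11.1 + 0.25·8.2 + 0.125·5.3 = 9.65.
E[X²] = 0.625·246.42 + 0.25·69.8 + 0.125·29.78 = 175.185.
Var(X) = E[X²] − (E[X])² = 175.185 − 93.1225 = 82.0625.

82.0625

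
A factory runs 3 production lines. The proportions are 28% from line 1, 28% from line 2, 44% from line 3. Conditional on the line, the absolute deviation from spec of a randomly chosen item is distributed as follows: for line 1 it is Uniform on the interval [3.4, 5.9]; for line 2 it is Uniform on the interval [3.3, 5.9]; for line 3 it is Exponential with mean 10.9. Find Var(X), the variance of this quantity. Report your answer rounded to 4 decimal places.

62.2825

Per component, 1: μ=4.65, E[X²]=22.1433; 2: μ=4.6, E[X²]=21.7233; 3: μ=10.9, E[X²]=237.62.
E[X] = 0.28·4.65 + 0.28·4.6 + 0.44·10.9 = 7.386.
E[X²] = 0.28·22.1433 + 0.28·21.7233 + 0.44·237.62 = 116.835.
Var(X) = E[X²] − (E[X])² = 116.835 − 54.553 = 62.2825.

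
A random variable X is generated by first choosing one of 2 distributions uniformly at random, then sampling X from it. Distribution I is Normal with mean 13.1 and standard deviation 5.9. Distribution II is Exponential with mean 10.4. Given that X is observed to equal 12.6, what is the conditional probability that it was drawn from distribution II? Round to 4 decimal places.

Likelihoods f(12.6 | ·): I: 0.067375; II: 0.0286287.
Posterior ∝ prior × likelihood. Numerator for II: 0.5·0.0286287 = 0.0143144.
Normalizing constant: 0.5·0.067375 + 0.5·0.0286287 = 0.0480018.
P(II | observation) = 0.0143144 / 0.0480018 = 0.298205.

0.2982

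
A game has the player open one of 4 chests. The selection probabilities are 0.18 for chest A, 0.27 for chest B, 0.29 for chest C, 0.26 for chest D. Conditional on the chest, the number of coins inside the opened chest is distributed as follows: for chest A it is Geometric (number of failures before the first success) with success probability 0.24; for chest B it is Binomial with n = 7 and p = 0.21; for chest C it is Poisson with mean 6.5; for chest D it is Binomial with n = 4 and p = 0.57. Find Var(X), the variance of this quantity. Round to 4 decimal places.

8.9550

Per component, A: μ=3.16667, E[X²]=23.2222; B: μ=1.47, E[X²]=3.3222; C: μ=6.5, E[X²]=48.75; D: μ=2.28, E[X²]=6.1788.
E[X] = 0.18·3.16667 + 0.27·1.47 + 0.29·6.5 + 0.26·2.28 = 3.4447.
E[X²] = 0.18·23.2222 + 0.27·3.3222 + 0.29·48.75 + 0.26·6.1788 = 20.821.
Var(X) = E[X²] − (E[X])² = 20.821 − 11.866 = 8.95502.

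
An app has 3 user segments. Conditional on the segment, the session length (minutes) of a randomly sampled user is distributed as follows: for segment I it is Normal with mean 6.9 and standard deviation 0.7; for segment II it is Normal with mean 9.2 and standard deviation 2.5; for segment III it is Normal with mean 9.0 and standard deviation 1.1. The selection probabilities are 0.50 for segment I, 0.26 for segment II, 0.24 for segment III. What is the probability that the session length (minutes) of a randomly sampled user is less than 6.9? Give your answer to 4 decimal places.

0.3032

Conditional on each segment, P(X < 6.9): I: 0.5; II: 0.178786; III: 0.0281252.
By total probability, P(X < 6.9) = 0.5·0.5 + 0.26·0.178786 + 0.24·0.0281252 = 0.303235.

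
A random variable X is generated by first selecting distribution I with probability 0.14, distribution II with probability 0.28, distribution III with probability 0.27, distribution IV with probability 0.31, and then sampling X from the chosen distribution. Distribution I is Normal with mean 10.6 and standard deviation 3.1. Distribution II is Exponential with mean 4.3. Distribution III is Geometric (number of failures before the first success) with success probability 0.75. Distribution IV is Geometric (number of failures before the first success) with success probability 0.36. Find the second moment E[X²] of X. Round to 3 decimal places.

30.091

For each component E[X²] = Var + (mean)², giving I: 121.97; II: 36.98; III: 0.555556; IV: 8.09877.
Overall E[X²] = 0.14·121.97 + 0.28·36.98 + 0.27·0.555556 + 0.31·8.09877 = 30.0908.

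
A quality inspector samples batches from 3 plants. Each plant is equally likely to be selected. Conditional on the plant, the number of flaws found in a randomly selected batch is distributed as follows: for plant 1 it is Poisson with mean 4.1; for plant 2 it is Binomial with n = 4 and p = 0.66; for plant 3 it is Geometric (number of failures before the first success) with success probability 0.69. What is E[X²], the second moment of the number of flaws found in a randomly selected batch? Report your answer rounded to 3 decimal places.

For each component E[X²] = Var + (mean)², giving 1: 20.91; 2: 7.8672; 3: 0.852972.
Overall E[X²] = 0.333333·20.91 + 0.333333·7.8672 + 0.333333·0.852972 = 9.87672.

9.877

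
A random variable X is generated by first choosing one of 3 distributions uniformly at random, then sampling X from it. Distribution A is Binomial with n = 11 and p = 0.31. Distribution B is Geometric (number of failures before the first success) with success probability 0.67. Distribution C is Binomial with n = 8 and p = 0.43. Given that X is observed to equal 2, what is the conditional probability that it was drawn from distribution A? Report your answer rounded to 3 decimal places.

Likelihoods P(X=2 | ·): A: 0.187382; B: 0.072963; C: 0.17756.
Posterior ∝ prior × likelihood. Numerator for A: 0.333333·0.187382 = 0.0624607.
Normalizing constant: 0.333333·0.187382 + 0.333333·0.072963 + 0.333333·0.17756 = 0.145968.
P(A | observation) = 0.0624607 / 0.145968 = 0.427906.

0.428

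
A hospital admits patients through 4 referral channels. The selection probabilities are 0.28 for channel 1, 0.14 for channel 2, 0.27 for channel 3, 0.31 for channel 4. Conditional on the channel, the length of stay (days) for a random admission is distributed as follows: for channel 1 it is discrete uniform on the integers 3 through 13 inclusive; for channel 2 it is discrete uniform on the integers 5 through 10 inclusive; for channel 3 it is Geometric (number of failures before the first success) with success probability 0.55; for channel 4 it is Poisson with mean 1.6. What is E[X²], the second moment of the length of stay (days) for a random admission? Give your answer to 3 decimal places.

For each component E[X²] = Var + (mean)², giving 1: 74; 2: 59.1667; 3: 2.15702; 4: 4.16.
Overall E[X²] = 0.28·74 + 0.14·59.1667 + 0.27·2.15702 + 0.31·4.16 = 30.8753.

30.875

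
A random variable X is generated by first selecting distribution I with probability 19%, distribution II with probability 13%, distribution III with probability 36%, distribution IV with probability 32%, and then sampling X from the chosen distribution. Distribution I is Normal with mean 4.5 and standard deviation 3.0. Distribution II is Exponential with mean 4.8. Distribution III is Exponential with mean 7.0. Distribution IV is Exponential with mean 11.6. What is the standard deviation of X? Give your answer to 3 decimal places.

8.572

Per component, I: μ=4.5, E[X²]=29.25; II: μ=4.8, E[X²]=46.08; III: μ=7, E[X²]=98; IV: μ=11.6, E[X²]=269.12.
E[X] = 0.19·4.5 + 0.13·4.8 + 0.36·7 + 0.32·11.6 = 7.711.
E[X²] = 0.19·29.25 + 0.13·46.08 + 0.36·98 + 0.32·269.12 = 132.946.
Var(X) = E[X²] − (E[X])² = 132.946 − 59.4595 = 73.4868.
SD(X) = √73.4868 = 8.57244.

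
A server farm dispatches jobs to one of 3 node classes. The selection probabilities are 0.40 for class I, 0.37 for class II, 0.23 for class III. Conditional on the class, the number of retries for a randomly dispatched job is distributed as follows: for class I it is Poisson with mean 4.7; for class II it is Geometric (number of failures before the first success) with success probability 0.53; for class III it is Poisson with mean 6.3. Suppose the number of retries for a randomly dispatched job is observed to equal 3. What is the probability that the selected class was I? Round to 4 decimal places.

Likelihoods P(X=3 | ·): I: 0.157383; II: 0.0550262; III: 0.0765271.
Posterior ∝ prior × likelihood. Numerator for I: 0.4·0.157383 = 0.0629533.
Normalizing constant: 0.4·0.157383 + 0.37·0.0550262 + 0.23·0.0765271 = 0.100914.
P(I | observation) = 0.0629533 / 0.100914 = 0.62383.

0.6238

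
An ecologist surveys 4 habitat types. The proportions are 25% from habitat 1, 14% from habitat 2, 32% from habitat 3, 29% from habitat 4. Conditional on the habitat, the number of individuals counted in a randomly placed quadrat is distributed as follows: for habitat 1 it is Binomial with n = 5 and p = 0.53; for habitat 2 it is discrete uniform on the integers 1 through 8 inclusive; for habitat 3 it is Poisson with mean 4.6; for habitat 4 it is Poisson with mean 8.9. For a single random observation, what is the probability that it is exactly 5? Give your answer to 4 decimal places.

Conditional on each habitat, P(X = 5): 1: 0.0418195; 2: 0.125; 3: 0.172526; 4: 0.063467.
By total probability, P(X = 5) = 0.25·0.0418195 + 0.14·0.125 + 0.32·0.172526 + 0.29·0.063467 = 0.101568.

0.1016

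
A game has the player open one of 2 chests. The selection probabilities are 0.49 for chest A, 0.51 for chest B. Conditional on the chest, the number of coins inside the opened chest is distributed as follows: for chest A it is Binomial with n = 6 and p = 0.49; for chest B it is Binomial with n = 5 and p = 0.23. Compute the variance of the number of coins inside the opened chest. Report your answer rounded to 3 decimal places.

1.987

Per component, A: μ=2.94, E[X²]=10.143; B: μ=1.15, E[X²]=2.208.
E[X] = 0.49·2.94 + 0.51·1.15 = 2.0271.
E[X²] = 0.49·10.143 + 0.51·2.208 = 6.09615.
Var(X) = E[X²] − (E[X])² = 6.09615 − 4.10913 = 1.98702.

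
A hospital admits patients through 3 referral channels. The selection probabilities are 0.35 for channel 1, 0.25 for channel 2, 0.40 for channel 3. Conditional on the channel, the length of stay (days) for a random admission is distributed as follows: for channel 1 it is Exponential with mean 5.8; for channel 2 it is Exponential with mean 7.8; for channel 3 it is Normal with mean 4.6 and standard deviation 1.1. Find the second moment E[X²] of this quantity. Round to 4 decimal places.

For each component E[X²] = Var + (mean)², giving 1: 67.28; 2: 121.68; 3: 22.37.
Overall E[X²] = 0.35·67.28 + 0.25·121.68 + 0.4·22.37 = 62.916.

62.9160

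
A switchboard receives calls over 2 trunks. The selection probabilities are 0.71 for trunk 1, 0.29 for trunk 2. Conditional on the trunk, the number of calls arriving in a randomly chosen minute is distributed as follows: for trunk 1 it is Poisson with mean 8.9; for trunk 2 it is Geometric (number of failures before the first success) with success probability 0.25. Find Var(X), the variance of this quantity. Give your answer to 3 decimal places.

16.966

Per component, 1: μ=8.9, E[X²]=88.11; 2: μ=3, E[X²]=21.
E[X] = 0.71·8.9 + 0.29·3 = 7.189.
E[X²] = 0.71·88.11 + 0.29·21 = 68.6481.
Var(X) = E[X²] − (E[X])² = 68.6481 − 51.6817 = 16.9664.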